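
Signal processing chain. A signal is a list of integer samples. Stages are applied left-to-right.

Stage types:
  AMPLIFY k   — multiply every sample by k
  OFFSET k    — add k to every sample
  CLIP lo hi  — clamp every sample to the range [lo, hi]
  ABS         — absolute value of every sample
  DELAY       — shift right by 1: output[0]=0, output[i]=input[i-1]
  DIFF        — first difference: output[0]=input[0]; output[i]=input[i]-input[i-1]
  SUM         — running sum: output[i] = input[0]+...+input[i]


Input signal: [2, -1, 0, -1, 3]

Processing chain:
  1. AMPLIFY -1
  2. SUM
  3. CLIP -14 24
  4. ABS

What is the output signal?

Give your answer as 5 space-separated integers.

Answer: 2 1 1 0 3

Derivation:
Input: [2, -1, 0, -1, 3]
Stage 1 (AMPLIFY -1): 2*-1=-2, -1*-1=1, 0*-1=0, -1*-1=1, 3*-1=-3 -> [-2, 1, 0, 1, -3]
Stage 2 (SUM): sum[0..0]=-2, sum[0..1]=-1, sum[0..2]=-1, sum[0..3]=0, sum[0..4]=-3 -> [-2, -1, -1, 0, -3]
Stage 3 (CLIP -14 24): clip(-2,-14,24)=-2, clip(-1,-14,24)=-1, clip(-1,-14,24)=-1, clip(0,-14,24)=0, clip(-3,-14,24)=-3 -> [-2, -1, -1, 0, -3]
Stage 4 (ABS): |-2|=2, |-1|=1, |-1|=1, |0|=0, |-3|=3 -> [2, 1, 1, 0, 3]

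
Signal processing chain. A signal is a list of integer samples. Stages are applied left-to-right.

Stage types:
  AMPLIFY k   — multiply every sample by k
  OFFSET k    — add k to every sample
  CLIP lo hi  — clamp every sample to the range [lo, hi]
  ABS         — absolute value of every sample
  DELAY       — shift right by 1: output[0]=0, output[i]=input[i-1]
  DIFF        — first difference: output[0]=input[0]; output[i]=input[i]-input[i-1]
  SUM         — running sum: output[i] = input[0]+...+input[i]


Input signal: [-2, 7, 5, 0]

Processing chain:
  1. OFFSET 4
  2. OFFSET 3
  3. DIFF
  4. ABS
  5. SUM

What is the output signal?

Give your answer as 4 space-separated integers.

Answer: 5 14 16 21

Derivation:
Input: [-2, 7, 5, 0]
Stage 1 (OFFSET 4): -2+4=2, 7+4=11, 5+4=9, 0+4=4 -> [2, 11, 9, 4]
Stage 2 (OFFSET 3): 2+3=5, 11+3=14, 9+3=12, 4+3=7 -> [5, 14, 12, 7]
Stage 3 (DIFF): s[0]=5, 14-5=9, 12-14=-2, 7-12=-5 -> [5, 9, -2, -5]
Stage 4 (ABS): |5|=5, |9|=9, |-2|=2, |-5|=5 -> [5, 9, 2, 5]
Stage 5 (SUM): sum[0..0]=5, sum[0..1]=14, sum[0..2]=16, sum[0..3]=21 -> [5, 14, 16, 21]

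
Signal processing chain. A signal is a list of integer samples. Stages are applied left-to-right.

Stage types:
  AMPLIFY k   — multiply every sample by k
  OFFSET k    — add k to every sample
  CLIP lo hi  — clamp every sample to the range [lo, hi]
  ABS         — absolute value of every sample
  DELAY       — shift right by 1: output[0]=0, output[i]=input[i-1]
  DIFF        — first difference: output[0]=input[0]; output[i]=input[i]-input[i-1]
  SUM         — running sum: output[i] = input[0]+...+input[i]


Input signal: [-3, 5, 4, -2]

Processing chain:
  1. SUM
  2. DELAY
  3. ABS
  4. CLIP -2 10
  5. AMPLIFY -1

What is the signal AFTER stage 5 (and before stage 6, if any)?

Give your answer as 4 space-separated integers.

Input: [-3, 5, 4, -2]
Stage 1 (SUM): sum[0..0]=-3, sum[0..1]=2, sum[0..2]=6, sum[0..3]=4 -> [-3, 2, 6, 4]
Stage 2 (DELAY): [0, -3, 2, 6] = [0, -3, 2, 6] -> [0, -3, 2, 6]
Stage 3 (ABS): |0|=0, |-3|=3, |2|=2, |6|=6 -> [0, 3, 2, 6]
Stage 4 (CLIP -2 10): clip(0,-2,10)=0, clip(3,-2,10)=3, clip(2,-2,10)=2, clip(6,-2,10)=6 -> [0, 3, 2, 6]
Stage 5 (AMPLIFY -1): 0*-1=0, 3*-1=-3, 2*-1=-2, 6*-1=-6 -> [0, -3, -2, -6]

Answer: 0 -3 -2 -6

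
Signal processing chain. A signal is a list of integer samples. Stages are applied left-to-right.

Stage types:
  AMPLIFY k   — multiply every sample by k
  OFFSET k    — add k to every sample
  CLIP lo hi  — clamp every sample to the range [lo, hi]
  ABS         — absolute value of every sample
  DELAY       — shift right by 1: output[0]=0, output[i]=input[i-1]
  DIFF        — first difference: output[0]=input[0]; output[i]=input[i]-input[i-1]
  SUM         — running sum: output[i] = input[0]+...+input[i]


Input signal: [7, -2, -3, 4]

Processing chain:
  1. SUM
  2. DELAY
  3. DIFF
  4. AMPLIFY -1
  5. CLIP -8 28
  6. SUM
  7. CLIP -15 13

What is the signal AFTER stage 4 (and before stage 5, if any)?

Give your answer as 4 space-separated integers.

Answer: 0 -7 2 3

Derivation:
Input: [7, -2, -3, 4]
Stage 1 (SUM): sum[0..0]=7, sum[0..1]=5, sum[0..2]=2, sum[0..3]=6 -> [7, 5, 2, 6]
Stage 2 (DELAY): [0, 7, 5, 2] = [0, 7, 5, 2] -> [0, 7, 5, 2]
Stage 3 (DIFF): s[0]=0, 7-0=7, 5-7=-2, 2-5=-3 -> [0, 7, -2, -3]
Stage 4 (AMPLIFY -1): 0*-1=0, 7*-1=-7, -2*-1=2, -3*-1=3 -> [0, -7, 2, 3]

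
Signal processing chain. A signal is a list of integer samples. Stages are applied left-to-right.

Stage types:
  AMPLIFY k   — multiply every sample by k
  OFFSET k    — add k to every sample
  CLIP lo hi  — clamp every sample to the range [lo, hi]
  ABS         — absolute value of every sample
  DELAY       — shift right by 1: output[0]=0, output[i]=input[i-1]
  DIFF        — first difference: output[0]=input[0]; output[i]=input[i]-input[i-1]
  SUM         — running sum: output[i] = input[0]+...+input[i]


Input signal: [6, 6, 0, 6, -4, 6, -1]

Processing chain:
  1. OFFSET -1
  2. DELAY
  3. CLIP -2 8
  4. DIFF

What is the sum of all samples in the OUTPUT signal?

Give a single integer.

Input: [6, 6, 0, 6, -4, 6, -1]
Stage 1 (OFFSET -1): 6+-1=5, 6+-1=5, 0+-1=-1, 6+-1=5, -4+-1=-5, 6+-1=5, -1+-1=-2 -> [5, 5, -1, 5, -5, 5, -2]
Stage 2 (DELAY): [0, 5, 5, -1, 5, -5, 5] = [0, 5, 5, -1, 5, -5, 5] -> [0, 5, 5, -1, 5, -5, 5]
Stage 3 (CLIP -2 8): clip(0,-2,8)=0, clip(5,-2,8)=5, clip(5,-2,8)=5, clip(-1,-2,8)=-1, clip(5,-2,8)=5, clip(-5,-2,8)=-2, clip(5,-2,8)=5 -> [0, 5, 5, -1, 5, -2, 5]
Stage 4 (DIFF): s[0]=0, 5-0=5, 5-5=0, -1-5=-6, 5--1=6, -2-5=-7, 5--2=7 -> [0, 5, 0, -6, 6, -7, 7]
Output sum: 5

Answer: 5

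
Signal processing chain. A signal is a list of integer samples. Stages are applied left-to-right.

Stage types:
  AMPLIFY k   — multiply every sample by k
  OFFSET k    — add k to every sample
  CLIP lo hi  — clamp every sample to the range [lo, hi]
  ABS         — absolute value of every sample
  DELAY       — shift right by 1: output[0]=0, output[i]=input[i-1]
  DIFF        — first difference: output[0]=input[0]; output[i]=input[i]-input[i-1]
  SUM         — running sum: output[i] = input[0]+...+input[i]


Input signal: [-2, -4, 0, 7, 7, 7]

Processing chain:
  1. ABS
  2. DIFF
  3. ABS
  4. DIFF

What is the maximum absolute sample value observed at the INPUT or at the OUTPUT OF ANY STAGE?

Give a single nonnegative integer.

Input: [-2, -4, 0, 7, 7, 7] (max |s|=7)
Stage 1 (ABS): |-2|=2, |-4|=4, |0|=0, |7|=7, |7|=7, |7|=7 -> [2, 4, 0, 7, 7, 7] (max |s|=7)
Stage 2 (DIFF): s[0]=2, 4-2=2, 0-4=-4, 7-0=7, 7-7=0, 7-7=0 -> [2, 2, -4, 7, 0, 0] (max |s|=7)
Stage 3 (ABS): |2|=2, |2|=2, |-4|=4, |7|=7, |0|=0, |0|=0 -> [2, 2, 4, 7, 0, 0] (max |s|=7)
Stage 4 (DIFF): s[0]=2, 2-2=0, 4-2=2, 7-4=3, 0-7=-7, 0-0=0 -> [2, 0, 2, 3, -7, 0] (max |s|=7)
Overall max amplitude: 7

Answer: 7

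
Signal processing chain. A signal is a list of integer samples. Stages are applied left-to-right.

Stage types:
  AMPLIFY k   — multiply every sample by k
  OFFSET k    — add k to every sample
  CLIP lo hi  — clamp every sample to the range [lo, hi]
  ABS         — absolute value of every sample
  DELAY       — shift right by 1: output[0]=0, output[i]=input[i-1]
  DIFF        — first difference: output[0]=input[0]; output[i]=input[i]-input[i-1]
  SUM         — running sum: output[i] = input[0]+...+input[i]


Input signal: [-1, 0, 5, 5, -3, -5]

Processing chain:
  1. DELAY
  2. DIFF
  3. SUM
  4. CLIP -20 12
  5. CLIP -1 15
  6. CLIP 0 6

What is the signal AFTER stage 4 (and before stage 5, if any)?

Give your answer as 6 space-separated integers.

Input: [-1, 0, 5, 5, -3, -5]
Stage 1 (DELAY): [0, -1, 0, 5, 5, -3] = [0, -1, 0, 5, 5, -3] -> [0, -1, 0, 5, 5, -3]
Stage 2 (DIFF): s[0]=0, -1-0=-1, 0--1=1, 5-0=5, 5-5=0, -3-5=-8 -> [0, -1, 1, 5, 0, -8]
Stage 3 (SUM): sum[0..0]=0, sum[0..1]=-1, sum[0..2]=0, sum[0..3]=5, sum[0..4]=5, sum[0..5]=-3 -> [0, -1, 0, 5, 5, -3]
Stage 4 (CLIP -20 12): clip(0,-20,12)=0, clip(-1,-20,12)=-1, clip(0,-20,12)=0, clip(5,-20,12)=5, clip(5,-20,12)=5, clip(-3,-20,12)=-3 -> [0, -1, 0, 5, 5, -3]

Answer: 0 -1 0 5 5 -3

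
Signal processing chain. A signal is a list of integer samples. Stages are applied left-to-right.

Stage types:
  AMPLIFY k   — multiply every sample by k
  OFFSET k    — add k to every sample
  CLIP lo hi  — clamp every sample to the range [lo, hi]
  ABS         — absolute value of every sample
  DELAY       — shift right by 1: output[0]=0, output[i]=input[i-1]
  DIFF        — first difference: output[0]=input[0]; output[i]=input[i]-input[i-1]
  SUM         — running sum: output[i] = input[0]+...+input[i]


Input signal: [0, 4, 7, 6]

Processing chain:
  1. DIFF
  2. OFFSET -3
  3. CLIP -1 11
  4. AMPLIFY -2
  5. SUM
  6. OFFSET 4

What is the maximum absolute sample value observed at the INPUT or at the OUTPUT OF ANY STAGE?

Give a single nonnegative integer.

Answer: 7

Derivation:
Input: [0, 4, 7, 6] (max |s|=7)
Stage 1 (DIFF): s[0]=0, 4-0=4, 7-4=3, 6-7=-1 -> [0, 4, 3, -1] (max |s|=4)
Stage 2 (OFFSET -3): 0+-3=-3, 4+-3=1, 3+-3=0, -1+-3=-4 -> [-3, 1, 0, -4] (max |s|=4)
Stage 3 (CLIP -1 11): clip(-3,-1,11)=-1, clip(1,-1,11)=1, clip(0,-1,11)=0, clip(-4,-1,11)=-1 -> [-1, 1, 0, -1] (max |s|=1)
Stage 4 (AMPLIFY -2): -1*-2=2, 1*-2=-2, 0*-2=0, -1*-2=2 -> [2, -2, 0, 2] (max |s|=2)
Stage 5 (SUM): sum[0..0]=2, sum[0..1]=0, sum[0..2]=0, sum[0..3]=2 -> [2, 0, 0, 2] (max |s|=2)
Stage 6 (OFFSET 4): 2+4=6, 0+4=4, 0+4=4, 2+4=6 -> [6, 4, 4, 6] (max |s|=6)
Overall max amplitude: 7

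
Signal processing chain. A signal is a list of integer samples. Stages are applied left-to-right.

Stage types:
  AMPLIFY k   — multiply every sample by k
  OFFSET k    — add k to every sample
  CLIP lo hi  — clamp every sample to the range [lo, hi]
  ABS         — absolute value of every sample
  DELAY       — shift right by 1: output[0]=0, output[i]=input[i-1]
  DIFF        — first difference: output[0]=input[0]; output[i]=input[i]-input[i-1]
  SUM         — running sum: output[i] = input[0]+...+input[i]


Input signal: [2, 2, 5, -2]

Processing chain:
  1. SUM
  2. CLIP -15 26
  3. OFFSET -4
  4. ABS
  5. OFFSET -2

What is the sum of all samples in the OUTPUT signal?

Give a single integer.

Input: [2, 2, 5, -2]
Stage 1 (SUM): sum[0..0]=2, sum[0..1]=4, sum[0..2]=9, sum[0..3]=7 -> [2, 4, 9, 7]
Stage 2 (CLIP -15 26): clip(2,-15,26)=2, clip(4,-15,26)=4, clip(9,-15,26)=9, clip(7,-15,26)=7 -> [2, 4, 9, 7]
Stage 3 (OFFSET -4): 2+-4=-2, 4+-4=0, 9+-4=5, 7+-4=3 -> [-2, 0, 5, 3]
Stage 4 (ABS): |-2|=2, |0|=0, |5|=5, |3|=3 -> [2, 0, 5, 3]
Stage 5 (OFFSET -2): 2+-2=0, 0+-2=-2, 5+-2=3, 3+-2=1 -> [0, -2, 3, 1]
Output sum: 2

Answer: 2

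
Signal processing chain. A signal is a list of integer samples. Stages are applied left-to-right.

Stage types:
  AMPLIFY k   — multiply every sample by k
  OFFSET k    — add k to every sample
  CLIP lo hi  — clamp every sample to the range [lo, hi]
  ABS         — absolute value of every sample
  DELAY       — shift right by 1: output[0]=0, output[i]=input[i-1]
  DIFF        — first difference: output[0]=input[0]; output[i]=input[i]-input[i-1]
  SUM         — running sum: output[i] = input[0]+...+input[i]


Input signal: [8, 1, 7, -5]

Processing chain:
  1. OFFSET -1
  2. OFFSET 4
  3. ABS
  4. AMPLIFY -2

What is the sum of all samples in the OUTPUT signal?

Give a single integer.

Answer: -54

Derivation:
Input: [8, 1, 7, -5]
Stage 1 (OFFSET -1): 8+-1=7, 1+-1=0, 7+-1=6, -5+-1=-6 -> [7, 0, 6, -6]
Stage 2 (OFFSET 4): 7+4=11, 0+4=4, 6+4=10, -6+4=-2 -> [11, 4, 10, -2]
Stage 3 (ABS): |11|=11, |4|=4, |10|=10, |-2|=2 -> [11, 4, 10, 2]
Stage 4 (AMPLIFY -2): 11*-2=-22, 4*-2=-8, 10*-2=-20, 2*-2=-4 -> [-22, -8, -20, -4]
Output sum: -54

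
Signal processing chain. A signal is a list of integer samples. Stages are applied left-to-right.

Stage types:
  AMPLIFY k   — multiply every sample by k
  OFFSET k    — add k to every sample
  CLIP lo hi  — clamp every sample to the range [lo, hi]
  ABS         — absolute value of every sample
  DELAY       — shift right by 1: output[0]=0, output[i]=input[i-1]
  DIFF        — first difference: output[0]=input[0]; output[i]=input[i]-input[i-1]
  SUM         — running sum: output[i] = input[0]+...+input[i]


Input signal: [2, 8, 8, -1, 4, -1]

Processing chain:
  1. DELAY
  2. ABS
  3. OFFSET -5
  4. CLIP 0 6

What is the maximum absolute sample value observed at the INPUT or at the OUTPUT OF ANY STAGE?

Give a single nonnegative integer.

Answer: 8

Derivation:
Input: [2, 8, 8, -1, 4, -1] (max |s|=8)
Stage 1 (DELAY): [0, 2, 8, 8, -1, 4] = [0, 2, 8, 8, -1, 4] -> [0, 2, 8, 8, -1, 4] (max |s|=8)
Stage 2 (ABS): |0|=0, |2|=2, |8|=8, |8|=8, |-1|=1, |4|=4 -> [0, 2, 8, 8, 1, 4] (max |s|=8)
Stage 3 (OFFSET -5): 0+-5=-5, 2+-5=-3, 8+-5=3, 8+-5=3, 1+-5=-4, 4+-5=-1 -> [-5, -3, 3, 3, -4, -1] (max |s|=5)
Stage 4 (CLIP 0 6): clip(-5,0,6)=0, clip(-3,0,6)=0, clip(3,0,6)=3, clip(3,0,6)=3, clip(-4,0,6)=0, clip(-1,0,6)=0 -> [0, 0, 3, 3, 0, 0] (max |s|=3)
Overall max amplitude: 8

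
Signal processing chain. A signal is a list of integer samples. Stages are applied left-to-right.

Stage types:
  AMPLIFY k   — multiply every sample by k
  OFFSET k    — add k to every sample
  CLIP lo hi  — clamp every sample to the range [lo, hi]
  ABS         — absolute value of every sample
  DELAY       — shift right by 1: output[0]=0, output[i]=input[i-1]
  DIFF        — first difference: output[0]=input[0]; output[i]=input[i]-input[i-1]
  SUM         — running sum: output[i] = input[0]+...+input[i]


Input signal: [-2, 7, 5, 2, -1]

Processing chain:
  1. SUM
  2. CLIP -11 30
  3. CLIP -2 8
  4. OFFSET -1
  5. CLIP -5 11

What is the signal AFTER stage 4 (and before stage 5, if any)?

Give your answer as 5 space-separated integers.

Answer: -3 4 7 7 7

Derivation:
Input: [-2, 7, 5, 2, -1]
Stage 1 (SUM): sum[0..0]=-2, sum[0..1]=5, sum[0..2]=10, sum[0..3]=12, sum[0..4]=11 -> [-2, 5, 10, 12, 11]
Stage 2 (CLIP -11 30): clip(-2,-11,30)=-2, clip(5,-11,30)=5, clip(10,-11,30)=10, clip(12,-11,30)=12, clip(11,-11,30)=11 -> [-2, 5, 10, 12, 11]
Stage 3 (CLIP -2 8): clip(-2,-2,8)=-2, clip(5,-2,8)=5, clip(10,-2,8)=8, clip(12,-2,8)=8, clip(11,-2,8)=8 -> [-2, 5, 8, 8, 8]
Stage 4 (OFFSET -1): -2+-1=-3, 5+-1=4, 8+-1=7, 8+-1=7, 8+-1=7 -> [-3, 4, 7, 7, 7]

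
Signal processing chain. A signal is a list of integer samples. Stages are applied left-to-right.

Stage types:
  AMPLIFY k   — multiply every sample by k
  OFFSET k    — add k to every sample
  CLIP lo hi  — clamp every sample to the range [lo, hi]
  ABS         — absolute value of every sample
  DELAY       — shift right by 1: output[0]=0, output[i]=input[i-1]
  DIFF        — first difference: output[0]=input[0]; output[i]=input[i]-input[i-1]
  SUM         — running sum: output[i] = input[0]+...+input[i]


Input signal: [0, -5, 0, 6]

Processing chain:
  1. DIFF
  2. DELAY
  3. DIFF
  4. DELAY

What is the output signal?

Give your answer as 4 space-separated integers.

Input: [0, -5, 0, 6]
Stage 1 (DIFF): s[0]=0, -5-0=-5, 0--5=5, 6-0=6 -> [0, -5, 5, 6]
Stage 2 (DELAY): [0, 0, -5, 5] = [0, 0, -5, 5] -> [0, 0, -5, 5]
Stage 3 (DIFF): s[0]=0, 0-0=0, -5-0=-5, 5--5=10 -> [0, 0, -5, 10]
Stage 4 (DELAY): [0, 0, 0, -5] = [0, 0, 0, -5] -> [0, 0, 0, -5]

Answer: 0 0 0 -5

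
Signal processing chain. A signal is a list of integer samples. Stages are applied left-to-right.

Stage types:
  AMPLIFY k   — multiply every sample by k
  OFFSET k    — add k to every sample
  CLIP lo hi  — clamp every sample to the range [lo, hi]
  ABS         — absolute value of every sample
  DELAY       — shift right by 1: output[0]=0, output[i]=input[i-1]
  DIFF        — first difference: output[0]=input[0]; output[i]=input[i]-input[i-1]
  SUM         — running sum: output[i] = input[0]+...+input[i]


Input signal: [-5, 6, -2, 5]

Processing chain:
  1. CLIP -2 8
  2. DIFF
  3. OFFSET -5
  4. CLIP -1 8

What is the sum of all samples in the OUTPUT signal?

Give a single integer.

Answer: 3

Derivation:
Input: [-5, 6, -2, 5]
Stage 1 (CLIP -2 8): clip(-5,-2,8)=-2, clip(6,-2,8)=6, clip(-2,-2,8)=-2, clip(5,-2,8)=5 -> [-2, 6, -2, 5]
Stage 2 (DIFF): s[0]=-2, 6--2=8, -2-6=-8, 5--2=7 -> [-2, 8, -8, 7]
Stage 3 (OFFSET -5): -2+-5=-7, 8+-5=3, -8+-5=-13, 7+-5=2 -> [-7, 3, -13, 2]
Stage 4 (CLIP -1 8): clip(-7,-1,8)=-1, clip(3,-1,8)=3, clip(-13,-1,8)=-1, clip(2,-1,8)=2 -> [-1, 3, -1, 2]
Output sum: 3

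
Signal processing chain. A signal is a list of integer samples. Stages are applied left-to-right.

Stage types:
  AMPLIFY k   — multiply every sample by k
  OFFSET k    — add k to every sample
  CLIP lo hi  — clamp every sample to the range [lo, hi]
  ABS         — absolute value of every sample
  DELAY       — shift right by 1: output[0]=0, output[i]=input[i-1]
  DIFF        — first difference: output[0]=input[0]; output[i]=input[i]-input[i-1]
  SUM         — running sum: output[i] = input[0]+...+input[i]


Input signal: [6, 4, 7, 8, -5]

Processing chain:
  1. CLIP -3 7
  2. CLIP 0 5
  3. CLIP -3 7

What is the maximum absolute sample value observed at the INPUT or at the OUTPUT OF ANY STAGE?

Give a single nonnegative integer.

Answer: 8

Derivation:
Input: [6, 4, 7, 8, -5] (max |s|=8)
Stage 1 (CLIP -3 7): clip(6,-3,7)=6, clip(4,-3,7)=4, clip(7,-3,7)=7, clip(8,-3,7)=7, clip(-5,-3,7)=-3 -> [6, 4, 7, 7, -3] (max |s|=7)
Stage 2 (CLIP 0 5): clip(6,0,5)=5, clip(4,0,5)=4, clip(7,0,5)=5, clip(7,0,5)=5, clip(-3,0,5)=0 -> [5, 4, 5, 5, 0] (max |s|=5)
Stage 3 (CLIP -3 7): clip(5,-3,7)=5, clip(4,-3,7)=4, clip(5,-3,7)=5, clip(5,-3,7)=5, clip(0,-3,7)=0 -> [5, 4, 5, 5, 0] (max |s|=5)
Overall max amplitude: 8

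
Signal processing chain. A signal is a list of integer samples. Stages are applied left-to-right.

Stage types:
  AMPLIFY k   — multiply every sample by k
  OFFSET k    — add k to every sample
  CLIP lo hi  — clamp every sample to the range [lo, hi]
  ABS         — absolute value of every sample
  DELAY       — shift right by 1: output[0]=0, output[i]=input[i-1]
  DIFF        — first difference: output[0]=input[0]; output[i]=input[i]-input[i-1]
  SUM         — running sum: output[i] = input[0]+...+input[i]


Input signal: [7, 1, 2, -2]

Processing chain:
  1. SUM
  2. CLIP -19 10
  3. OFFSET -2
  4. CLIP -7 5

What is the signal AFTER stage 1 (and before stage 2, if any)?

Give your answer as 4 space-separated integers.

Answer: 7 8 10 8

Derivation:
Input: [7, 1, 2, -2]
Stage 1 (SUM): sum[0..0]=7, sum[0..1]=8, sum[0..2]=10, sum[0..3]=8 -> [7, 8, 10, 8]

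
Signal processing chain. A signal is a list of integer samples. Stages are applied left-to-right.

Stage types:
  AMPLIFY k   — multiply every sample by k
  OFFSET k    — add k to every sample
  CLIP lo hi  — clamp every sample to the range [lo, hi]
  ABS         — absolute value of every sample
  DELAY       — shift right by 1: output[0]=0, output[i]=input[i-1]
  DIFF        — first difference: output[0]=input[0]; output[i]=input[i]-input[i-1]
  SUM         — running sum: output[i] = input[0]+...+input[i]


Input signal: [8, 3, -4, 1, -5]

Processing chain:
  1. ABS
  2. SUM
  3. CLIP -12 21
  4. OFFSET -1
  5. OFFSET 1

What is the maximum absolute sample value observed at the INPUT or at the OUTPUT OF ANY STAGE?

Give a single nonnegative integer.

Input: [8, 3, -4, 1, -5] (max |s|=8)
Stage 1 (ABS): |8|=8, |3|=3, |-4|=4, |1|=1, |-5|=5 -> [8, 3, 4, 1, 5] (max |s|=8)
Stage 2 (SUM): sum[0..0]=8, sum[0..1]=11, sum[0..2]=15, sum[0..3]=16, sum[0..4]=21 -> [8, 11, 15, 16, 21] (max |s|=21)
Stage 3 (CLIP -12 21): clip(8,-12,21)=8, clip(11,-12,21)=11, clip(15,-12,21)=15, clip(16,-12,21)=16, clip(21,-12,21)=21 -> [8, 11, 15, 16, 21] (max |s|=21)
Stage 4 (OFFSET -1): 8+-1=7, 11+-1=10, 15+-1=14, 16+-1=15, 21+-1=20 -> [7, 10, 14, 15, 20] (max |s|=20)
Stage 5 (OFFSET 1): 7+1=8, 10+1=11, 14+1=15, 15+1=16, 20+1=21 -> [8, 11, 15, 16, 21] (max |s|=21)
Overall max amplitude: 21

Answer: 21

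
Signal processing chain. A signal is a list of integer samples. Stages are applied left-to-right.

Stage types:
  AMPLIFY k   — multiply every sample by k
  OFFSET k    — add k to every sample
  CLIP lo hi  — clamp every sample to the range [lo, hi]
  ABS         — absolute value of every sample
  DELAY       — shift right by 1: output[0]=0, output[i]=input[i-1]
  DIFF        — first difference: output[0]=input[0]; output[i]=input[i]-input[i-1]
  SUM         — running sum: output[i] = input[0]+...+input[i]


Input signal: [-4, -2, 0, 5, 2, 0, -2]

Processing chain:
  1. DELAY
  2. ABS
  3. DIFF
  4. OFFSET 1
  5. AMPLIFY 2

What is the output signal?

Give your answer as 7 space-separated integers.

Input: [-4, -2, 0, 5, 2, 0, -2]
Stage 1 (DELAY): [0, -4, -2, 0, 5, 2, 0] = [0, -4, -2, 0, 5, 2, 0] -> [0, -4, -2, 0, 5, 2, 0]
Stage 2 (ABS): |0|=0, |-4|=4, |-2|=2, |0|=0, |5|=5, |2|=2, |0|=0 -> [0, 4, 2, 0, 5, 2, 0]
Stage 3 (DIFF): s[0]=0, 4-0=4, 2-4=-2, 0-2=-2, 5-0=5, 2-5=-3, 0-2=-2 -> [0, 4, -2, -2, 5, -3, -2]
Stage 4 (OFFSET 1): 0+1=1, 4+1=5, -2+1=-1, -2+1=-1, 5+1=6, -3+1=-2, -2+1=-1 -> [1, 5, -1, -1, 6, -2, -1]
Stage 5 (AMPLIFY 2): 1*2=2, 5*2=10, -1*2=-2, -1*2=-2, 6*2=12, -2*2=-4, -1*2=-2 -> [2, 10, -2, -2, 12, -4, -2]

Answer: 2 10 -2 -2 12 -4 -2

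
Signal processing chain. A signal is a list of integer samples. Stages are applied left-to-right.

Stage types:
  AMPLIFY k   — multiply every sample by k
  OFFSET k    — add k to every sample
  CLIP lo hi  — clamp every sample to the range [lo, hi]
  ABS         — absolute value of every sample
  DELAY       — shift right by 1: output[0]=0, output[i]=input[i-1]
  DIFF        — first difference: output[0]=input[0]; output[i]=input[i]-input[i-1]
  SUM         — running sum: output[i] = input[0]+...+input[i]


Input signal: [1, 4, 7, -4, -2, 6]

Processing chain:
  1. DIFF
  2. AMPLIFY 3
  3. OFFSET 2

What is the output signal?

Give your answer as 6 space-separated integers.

Answer: 5 11 11 -31 8 26

Derivation:
Input: [1, 4, 7, -4, -2, 6]
Stage 1 (DIFF): s[0]=1, 4-1=3, 7-4=3, -4-7=-11, -2--4=2, 6--2=8 -> [1, 3, 3, -11, 2, 8]
Stage 2 (AMPLIFY 3): 1*3=3, 3*3=9, 3*3=9, -11*3=-33, 2*3=6, 8*3=24 -> [3, 9, 9, -33, 6, 24]
Stage 3 (OFFSET 2): 3+2=5, 9+2=11, 9+2=11, -33+2=-31, 6+2=8, 24+2=26 -> [5, 11, 11, -31, 8, 26]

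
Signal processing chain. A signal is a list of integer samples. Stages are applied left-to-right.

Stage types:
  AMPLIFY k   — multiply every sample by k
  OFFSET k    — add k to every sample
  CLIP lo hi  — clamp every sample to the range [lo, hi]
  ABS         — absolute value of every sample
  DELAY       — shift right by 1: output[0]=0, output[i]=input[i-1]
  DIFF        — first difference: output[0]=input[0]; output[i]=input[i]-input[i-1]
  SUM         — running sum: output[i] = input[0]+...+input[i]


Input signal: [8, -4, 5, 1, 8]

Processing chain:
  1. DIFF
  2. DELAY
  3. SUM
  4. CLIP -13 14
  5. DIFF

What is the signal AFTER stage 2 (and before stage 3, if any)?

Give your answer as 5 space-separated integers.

Input: [8, -4, 5, 1, 8]
Stage 1 (DIFF): s[0]=8, -4-8=-12, 5--4=9, 1-5=-4, 8-1=7 -> [8, -12, 9, -4, 7]
Stage 2 (DELAY): [0, 8, -12, 9, -4] = [0, 8, -12, 9, -4] -> [0, 8, -12, 9, -4]

Answer: 0 8 -12 9 -4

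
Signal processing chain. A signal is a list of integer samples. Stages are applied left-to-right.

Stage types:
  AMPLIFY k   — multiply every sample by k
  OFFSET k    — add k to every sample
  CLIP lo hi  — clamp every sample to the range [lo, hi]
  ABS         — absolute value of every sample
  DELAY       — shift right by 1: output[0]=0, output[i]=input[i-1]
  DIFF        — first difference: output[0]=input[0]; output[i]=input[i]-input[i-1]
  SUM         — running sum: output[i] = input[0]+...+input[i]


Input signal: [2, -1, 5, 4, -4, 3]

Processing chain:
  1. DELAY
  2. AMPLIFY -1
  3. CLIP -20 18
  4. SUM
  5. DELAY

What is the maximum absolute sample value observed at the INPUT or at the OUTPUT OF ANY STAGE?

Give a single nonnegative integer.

Input: [2, -1, 5, 4, -4, 3] (max |s|=5)
Stage 1 (DELAY): [0, 2, -1, 5, 4, -4] = [0, 2, -1, 5, 4, -4] -> [0, 2, -1, 5, 4, -4] (max |s|=5)
Stage 2 (AMPLIFY -1): 0*-1=0, 2*-1=-2, -1*-1=1, 5*-1=-5, 4*-1=-4, -4*-1=4 -> [0, -2, 1, -5, -4, 4] (max |s|=5)
Stage 3 (CLIP -20 18): clip(0,-20,18)=0, clip(-2,-20,18)=-2, clip(1,-20,18)=1, clip(-5,-20,18)=-5, clip(-4,-20,18)=-4, clip(4,-20,18)=4 -> [0, -2, 1, -5, -4, 4] (max |s|=5)
Stage 4 (SUM): sum[0..0]=0, sum[0..1]=-2, sum[0..2]=-1, sum[0..3]=-6, sum[0..4]=-10, sum[0..5]=-6 -> [0, -2, -1, -6, -10, -6] (max |s|=10)
Stage 5 (DELAY): [0, 0, -2, -1, -6, -10] = [0, 0, -2, -1, -6, -10] -> [0, 0, -2, -1, -6, -10] (max |s|=10)
Overall max amplitude: 10

Answer: 10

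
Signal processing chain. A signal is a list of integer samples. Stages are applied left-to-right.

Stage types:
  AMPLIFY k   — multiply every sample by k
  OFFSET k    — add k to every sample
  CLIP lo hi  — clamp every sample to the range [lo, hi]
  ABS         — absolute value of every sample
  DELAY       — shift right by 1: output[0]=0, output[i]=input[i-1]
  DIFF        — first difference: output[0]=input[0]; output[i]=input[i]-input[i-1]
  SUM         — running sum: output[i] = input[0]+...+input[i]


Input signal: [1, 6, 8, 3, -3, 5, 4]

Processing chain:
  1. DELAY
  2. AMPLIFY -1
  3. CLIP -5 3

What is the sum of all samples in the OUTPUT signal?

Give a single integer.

Input: [1, 6, 8, 3, -3, 5, 4]
Stage 1 (DELAY): [0, 1, 6, 8, 3, -3, 5] = [0, 1, 6, 8, 3, -3, 5] -> [0, 1, 6, 8, 3, -3, 5]
Stage 2 (AMPLIFY -1): 0*-1=0, 1*-1=-1, 6*-1=-6, 8*-1=-8, 3*-1=-3, -3*-1=3, 5*-1=-5 -> [0, -1, -6, -8, -3, 3, -5]
Stage 3 (CLIP -5 3): clip(0,-5,3)=0, clip(-1,-5,3)=-1, clip(-6,-5,3)=-5, clip(-8,-5,3)=-5, clip(-3,-5,3)=-3, clip(3,-5,3)=3, clip(-5,-5,3)=-5 -> [0, -1, -5, -5, -3, 3, -5]
Output sum: -16

Answer: -16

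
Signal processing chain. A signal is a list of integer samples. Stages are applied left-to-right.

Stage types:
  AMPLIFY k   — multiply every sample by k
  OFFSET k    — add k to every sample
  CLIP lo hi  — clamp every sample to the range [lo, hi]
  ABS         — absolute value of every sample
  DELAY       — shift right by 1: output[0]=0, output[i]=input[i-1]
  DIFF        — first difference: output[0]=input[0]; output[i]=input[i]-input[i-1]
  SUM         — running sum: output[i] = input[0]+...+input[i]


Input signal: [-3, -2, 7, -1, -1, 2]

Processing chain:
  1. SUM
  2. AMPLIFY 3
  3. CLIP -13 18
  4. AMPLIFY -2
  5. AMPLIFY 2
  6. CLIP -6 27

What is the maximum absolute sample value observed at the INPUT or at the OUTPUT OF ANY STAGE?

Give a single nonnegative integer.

Input: [-3, -2, 7, -1, -1, 2] (max |s|=7)
Stage 1 (SUM): sum[0..0]=-3, sum[0..1]=-5, sum[0..2]=2, sum[0..3]=1, sum[0..4]=0, sum[0..5]=2 -> [-3, -5, 2, 1, 0, 2] (max |s|=5)
Stage 2 (AMPLIFY 3): -3*3=-9, -5*3=-15, 2*3=6, 1*3=3, 0*3=0, 2*3=6 -> [-9, -15, 6, 3, 0, 6] (max |s|=15)
Stage 3 (CLIP -13 18): clip(-9,-13,18)=-9, clip(-15,-13,18)=-13, clip(6,-13,18)=6, clip(3,-13,18)=3, clip(0,-13,18)=0, clip(6,-13,18)=6 -> [-9, -13, 6, 3, 0, 6] (max |s|=13)
Stage 4 (AMPLIFY -2): -9*-2=18, -13*-2=26, 6*-2=-12, 3*-2=-6, 0*-2=0, 6*-2=-12 -> [18, 26, -12, -6, 0, -12] (max |s|=26)
Stage 5 (AMPLIFY 2): 18*2=36, 26*2=52, -12*2=-24, -6*2=-12, 0*2=0, -12*2=-24 -> [36, 52, -24, -12, 0, -24] (max |s|=52)
Stage 6 (CLIP -6 27): clip(36,-6,27)=27, clip(52,-6,27)=27, clip(-24,-6,27)=-6, clip(-12,-6,27)=-6, clip(0,-6,27)=0, clip(-24,-6,27)=-6 -> [27, 27, -6, -6, 0, -6] (max |s|=27)
Overall max amplitude: 52

Answer: 52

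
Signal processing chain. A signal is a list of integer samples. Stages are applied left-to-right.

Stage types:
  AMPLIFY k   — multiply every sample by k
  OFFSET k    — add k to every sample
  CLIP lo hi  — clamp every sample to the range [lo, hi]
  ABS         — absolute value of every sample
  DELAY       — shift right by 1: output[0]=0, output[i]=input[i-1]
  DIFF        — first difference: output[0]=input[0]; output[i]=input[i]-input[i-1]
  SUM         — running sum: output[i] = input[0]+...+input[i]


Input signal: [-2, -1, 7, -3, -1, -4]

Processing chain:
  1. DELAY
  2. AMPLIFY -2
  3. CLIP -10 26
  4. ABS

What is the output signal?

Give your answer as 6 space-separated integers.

Answer: 0 4 2 10 6 2

Derivation:
Input: [-2, -1, 7, -3, -1, -4]
Stage 1 (DELAY): [0, -2, -1, 7, -3, -1] = [0, -2, -1, 7, -3, -1] -> [0, -2, -1, 7, -3, -1]
Stage 2 (AMPLIFY -2): 0*-2=0, -2*-2=4, -1*-2=2, 7*-2=-14, -3*-2=6, -1*-2=2 -> [0, 4, 2, -14, 6, 2]
Stage 3 (CLIP -10 26): clip(0,-10,26)=0, clip(4,-10,26)=4, clip(2,-10,26)=2, clip(-14,-10,26)=-10, clip(6,-10,26)=6, clip(2,-10,26)=2 -> [0, 4, 2, -10, 6, 2]
Stage 4 (ABS): |0|=0, |4|=4, |2|=2, |-10|=10, |6|=6, |2|=2 -> [0, 4, 2, 10, 6, 2]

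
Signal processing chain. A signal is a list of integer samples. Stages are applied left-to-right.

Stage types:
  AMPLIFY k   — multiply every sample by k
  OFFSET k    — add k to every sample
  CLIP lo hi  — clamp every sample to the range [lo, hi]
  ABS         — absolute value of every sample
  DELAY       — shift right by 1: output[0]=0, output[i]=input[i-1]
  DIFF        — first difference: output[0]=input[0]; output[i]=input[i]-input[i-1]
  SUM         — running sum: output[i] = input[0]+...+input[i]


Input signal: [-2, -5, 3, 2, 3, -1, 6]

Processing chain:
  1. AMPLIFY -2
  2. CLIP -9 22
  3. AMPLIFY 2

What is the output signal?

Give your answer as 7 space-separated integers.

Input: [-2, -5, 3, 2, 3, -1, 6]
Stage 1 (AMPLIFY -2): -2*-2=4, -5*-2=10, 3*-2=-6, 2*-2=-4, 3*-2=-6, -1*-2=2, 6*-2=-12 -> [4, 10, -6, -4, -6, 2, -12]
Stage 2 (CLIP -9 22): clip(4,-9,22)=4, clip(10,-9,22)=10, clip(-6,-9,22)=-6, clip(-4,-9,22)=-4, clip(-6,-9,22)=-6, clip(2,-9,22)=2, clip(-12,-9,22)=-9 -> [4, 10, -6, -4, -6, 2, -9]
Stage 3 (AMPLIFY 2): 4*2=8, 10*2=20, -6*2=-12, -4*2=-8, -6*2=-12, 2*2=4, -9*2=-18 -> [8, 20, -12, -8, -12, 4, -18]

Answer: 8 20 -12 -8 -12 4 -18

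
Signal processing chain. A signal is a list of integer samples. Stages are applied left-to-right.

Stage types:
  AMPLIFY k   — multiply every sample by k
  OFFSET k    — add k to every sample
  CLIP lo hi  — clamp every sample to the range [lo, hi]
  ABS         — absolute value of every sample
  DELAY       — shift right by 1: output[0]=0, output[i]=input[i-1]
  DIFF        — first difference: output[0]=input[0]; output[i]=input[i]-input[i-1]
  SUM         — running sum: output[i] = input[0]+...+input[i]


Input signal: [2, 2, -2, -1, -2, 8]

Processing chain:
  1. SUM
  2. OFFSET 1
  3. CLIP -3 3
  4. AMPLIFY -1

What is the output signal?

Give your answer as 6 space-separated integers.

Input: [2, 2, -2, -1, -2, 8]
Stage 1 (SUM): sum[0..0]=2, sum[0..1]=4, sum[0..2]=2, sum[0..3]=1, sum[0..4]=-1, sum[0..5]=7 -> [2, 4, 2, 1, -1, 7]
Stage 2 (OFFSET 1): 2+1=3, 4+1=5, 2+1=3, 1+1=2, -1+1=0, 7+1=8 -> [3, 5, 3, 2, 0, 8]
Stage 3 (CLIP -3 3): clip(3,-3,3)=3, clip(5,-3,3)=3, clip(3,-3,3)=3, clip(2,-3,3)=2, clip(0,-3,3)=0, clip(8,-3,3)=3 -> [3, 3, 3, 2, 0, 3]
Stage 4 (AMPLIFY -1): 3*-1=-3, 3*-1=-3, 3*-1=-3, 2*-1=-2, 0*-1=0, 3*-1=-3 -> [-3, -3, -3, -2, 0, -3]

Answer: -3 -3 -3 -2 0 -3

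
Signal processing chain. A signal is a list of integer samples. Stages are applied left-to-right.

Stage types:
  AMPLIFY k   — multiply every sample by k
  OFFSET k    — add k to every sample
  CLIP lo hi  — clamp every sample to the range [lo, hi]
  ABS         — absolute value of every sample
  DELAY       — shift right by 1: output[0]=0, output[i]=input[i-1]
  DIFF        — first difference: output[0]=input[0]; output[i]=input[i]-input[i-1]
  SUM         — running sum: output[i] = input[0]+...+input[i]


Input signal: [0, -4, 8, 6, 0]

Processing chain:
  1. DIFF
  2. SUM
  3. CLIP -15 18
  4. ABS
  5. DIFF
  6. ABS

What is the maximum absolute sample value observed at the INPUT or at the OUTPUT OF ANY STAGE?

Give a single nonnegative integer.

Input: [0, -4, 8, 6, 0] (max |s|=8)
Stage 1 (DIFF): s[0]=0, -4-0=-4, 8--4=12, 6-8=-2, 0-6=-6 -> [0, -4, 12, -2, -6] (max |s|=12)
Stage 2 (SUM): sum[0..0]=0, sum[0..1]=-4, sum[0..2]=8, sum[0..3]=6, sum[0..4]=0 -> [0, -4, 8, 6, 0] (max |s|=8)
Stage 3 (CLIP -15 18): clip(0,-15,18)=0, clip(-4,-15,18)=-4, clip(8,-15,18)=8, clip(6,-15,18)=6, clip(0,-15,18)=0 -> [0, -4, 8, 6, 0] (max |s|=8)
Stage 4 (ABS): |0|=0, |-4|=4, |8|=8, |6|=6, |0|=0 -> [0, 4, 8, 6, 0] (max |s|=8)
Stage 5 (DIFF): s[0]=0, 4-0=4, 8-4=4, 6-8=-2, 0-6=-6 -> [0, 4, 4, -2, -6] (max |s|=6)
Stage 6 (ABS): |0|=0, |4|=4, |4|=4, |-2|=2, |-6|=6 -> [0, 4, 4, 2, 6] (max |s|=6)
Overall max amplitude: 12

Answer: 12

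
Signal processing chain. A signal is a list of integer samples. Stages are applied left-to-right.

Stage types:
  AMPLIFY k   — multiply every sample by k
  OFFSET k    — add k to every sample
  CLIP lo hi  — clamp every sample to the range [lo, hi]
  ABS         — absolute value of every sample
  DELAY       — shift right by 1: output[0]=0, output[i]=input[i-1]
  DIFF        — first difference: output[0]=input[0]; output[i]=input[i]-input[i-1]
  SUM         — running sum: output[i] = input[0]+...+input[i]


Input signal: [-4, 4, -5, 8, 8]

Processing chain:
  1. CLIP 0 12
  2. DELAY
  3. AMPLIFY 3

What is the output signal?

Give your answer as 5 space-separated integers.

Input: [-4, 4, -5, 8, 8]
Stage 1 (CLIP 0 12): clip(-4,0,12)=0, clip(4,0,12)=4, clip(-5,0,12)=0, clip(8,0,12)=8, clip(8,0,12)=8 -> [0, 4, 0, 8, 8]
Stage 2 (DELAY): [0, 0, 4, 0, 8] = [0, 0, 4, 0, 8] -> [0, 0, 4, 0, 8]
Stage 3 (AMPLIFY 3): 0*3=0, 0*3=0, 4*3=12, 0*3=0, 8*3=24 -> [0, 0, 12, 0, 24]

Answer: 0 0 12 0 24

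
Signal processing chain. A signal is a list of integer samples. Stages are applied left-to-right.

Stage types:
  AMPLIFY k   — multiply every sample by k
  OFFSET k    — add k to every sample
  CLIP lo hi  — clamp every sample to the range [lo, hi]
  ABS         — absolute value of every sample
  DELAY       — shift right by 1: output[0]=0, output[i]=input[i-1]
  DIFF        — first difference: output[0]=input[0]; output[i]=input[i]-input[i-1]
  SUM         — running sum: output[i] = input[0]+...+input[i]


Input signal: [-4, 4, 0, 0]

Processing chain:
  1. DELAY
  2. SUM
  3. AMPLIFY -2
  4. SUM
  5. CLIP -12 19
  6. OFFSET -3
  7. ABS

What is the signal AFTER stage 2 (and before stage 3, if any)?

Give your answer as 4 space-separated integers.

Input: [-4, 4, 0, 0]
Stage 1 (DELAY): [0, -4, 4, 0] = [0, -4, 4, 0] -> [0, -4, 4, 0]
Stage 2 (SUM): sum[0..0]=0, sum[0..1]=-4, sum[0..2]=0, sum[0..3]=0 -> [0, -4, 0, 0]

Answer: 0 -4 0 0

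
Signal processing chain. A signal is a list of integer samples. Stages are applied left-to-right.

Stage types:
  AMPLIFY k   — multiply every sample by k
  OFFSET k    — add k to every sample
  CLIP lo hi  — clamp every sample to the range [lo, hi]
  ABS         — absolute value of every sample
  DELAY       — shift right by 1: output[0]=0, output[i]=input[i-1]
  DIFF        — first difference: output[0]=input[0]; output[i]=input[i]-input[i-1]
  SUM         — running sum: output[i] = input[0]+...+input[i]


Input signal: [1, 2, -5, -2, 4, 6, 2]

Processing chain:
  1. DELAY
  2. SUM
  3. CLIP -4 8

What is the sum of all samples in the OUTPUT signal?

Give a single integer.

Input: [1, 2, -5, -2, 4, 6, 2]
Stage 1 (DELAY): [0, 1, 2, -5, -2, 4, 6] = [0, 1, 2, -5, -2, 4, 6] -> [0, 1, 2, -5, -2, 4, 6]
Stage 2 (SUM): sum[0..0]=0, sum[0..1]=1, sum[0..2]=3, sum[0..3]=-2, sum[0..4]=-4, sum[0..5]=0, sum[0..6]=6 -> [0, 1, 3, -2, -4, 0, 6]
Stage 3 (CLIP -4 8): clip(0,-4,8)=0, clip(1,-4,8)=1, clip(3,-4,8)=3, clip(-2,-4,8)=-2, clip(-4,-4,8)=-4, clip(0,-4,8)=0, clip(6,-4,8)=6 -> [0, 1, 3, -2, -4, 0, 6]
Output sum: 4

Answer: 4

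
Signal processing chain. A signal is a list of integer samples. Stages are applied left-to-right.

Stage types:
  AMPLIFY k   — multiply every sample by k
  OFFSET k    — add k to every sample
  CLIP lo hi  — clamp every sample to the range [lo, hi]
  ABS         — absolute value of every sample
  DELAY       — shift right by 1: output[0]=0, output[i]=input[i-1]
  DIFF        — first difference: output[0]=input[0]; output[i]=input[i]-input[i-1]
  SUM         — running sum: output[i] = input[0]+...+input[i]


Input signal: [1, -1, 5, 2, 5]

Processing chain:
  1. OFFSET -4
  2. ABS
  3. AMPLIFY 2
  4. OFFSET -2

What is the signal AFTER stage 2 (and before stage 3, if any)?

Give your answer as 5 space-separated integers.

Input: [1, -1, 5, 2, 5]
Stage 1 (OFFSET -4): 1+-4=-3, -1+-4=-5, 5+-4=1, 2+-4=-2, 5+-4=1 -> [-3, -5, 1, -2, 1]
Stage 2 (ABS): |-3|=3, |-5|=5, |1|=1, |-2|=2, |1|=1 -> [3, 5, 1, 2, 1]

Answer: 3 5 1 2 1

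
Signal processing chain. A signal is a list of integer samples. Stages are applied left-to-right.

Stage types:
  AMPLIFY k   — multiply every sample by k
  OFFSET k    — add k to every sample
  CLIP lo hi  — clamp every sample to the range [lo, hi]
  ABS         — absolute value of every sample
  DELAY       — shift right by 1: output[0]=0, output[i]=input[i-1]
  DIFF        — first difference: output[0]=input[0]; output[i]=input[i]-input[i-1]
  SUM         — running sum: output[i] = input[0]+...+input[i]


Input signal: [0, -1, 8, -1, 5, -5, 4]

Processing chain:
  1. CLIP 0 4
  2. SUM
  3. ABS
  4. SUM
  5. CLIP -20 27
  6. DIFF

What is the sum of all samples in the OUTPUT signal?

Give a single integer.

Input: [0, -1, 8, -1, 5, -5, 4]
Stage 1 (CLIP 0 4): clip(0,0,4)=0, clip(-1,0,4)=0, clip(8,0,4)=4, clip(-1,0,4)=0, clip(5,0,4)=4, clip(-5,0,4)=0, clip(4,0,4)=4 -> [0, 0, 4, 0, 4, 0, 4]
Stage 2 (SUM): sum[0..0]=0, sum[0..1]=0, sum[0..2]=4, sum[0..3]=4, sum[0..4]=8, sum[0..5]=8, sum[0..6]=12 -> [0, 0, 4, 4, 8, 8, 12]
Stage 3 (ABS): |0|=0, |0|=0, |4|=4, |4|=4, |8|=8, |8|=8, |12|=12 -> [0, 0, 4, 4, 8, 8, 12]
Stage 4 (SUM): sum[0..0]=0, sum[0..1]=0, sum[0..2]=4, sum[0..3]=8, sum[0..4]=16, sum[0..5]=24, sum[0..6]=36 -> [0, 0, 4, 8, 16, 24, 36]
Stage 5 (CLIP -20 27): clip(0,-20,27)=0, clip(0,-20,27)=0, clip(4,-20,27)=4, clip(8,-20,27)=8, clip(16,-20,27)=16, clip(24,-20,27)=24, clip(36,-20,27)=27 -> [0, 0, 4, 8, 16, 24, 27]
Stage 6 (DIFF): s[0]=0, 0-0=0, 4-0=4, 8-4=4, 16-8=8, 24-16=8, 27-24=3 -> [0, 0, 4, 4, 8, 8, 3]
Output sum: 27

Answer: 27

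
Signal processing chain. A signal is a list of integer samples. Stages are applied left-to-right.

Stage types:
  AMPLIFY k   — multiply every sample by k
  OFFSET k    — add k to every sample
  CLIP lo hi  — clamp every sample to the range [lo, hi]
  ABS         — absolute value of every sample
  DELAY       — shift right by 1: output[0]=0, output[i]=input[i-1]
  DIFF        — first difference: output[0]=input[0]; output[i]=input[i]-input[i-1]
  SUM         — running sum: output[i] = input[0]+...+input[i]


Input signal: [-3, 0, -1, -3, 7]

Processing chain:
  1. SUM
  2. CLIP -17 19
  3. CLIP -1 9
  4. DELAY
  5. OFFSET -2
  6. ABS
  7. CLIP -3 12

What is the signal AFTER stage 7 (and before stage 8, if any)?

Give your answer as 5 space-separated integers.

Answer: 2 3 3 3 3

Derivation:
Input: [-3, 0, -1, -3, 7]
Stage 1 (SUM): sum[0..0]=-3, sum[0..1]=-3, sum[0..2]=-4, sum[0..3]=-7, sum[0..4]=0 -> [-3, -3, -4, -7, 0]
Stage 2 (CLIP -17 19): clip(-3,-17,19)=-3, clip(-3,-17,19)=-3, clip(-4,-17,19)=-4, clip(-7,-17,19)=-7, clip(0,-17,19)=0 -> [-3, -3, -4, -7, 0]
Stage 3 (CLIP -1 9): clip(-3,-1,9)=-1, clip(-3,-1,9)=-1, clip(-4,-1,9)=-1, clip(-7,-1,9)=-1, clip(0,-1,9)=0 -> [-1, -1, -1, -1, 0]
Stage 4 (DELAY): [0, -1, -1, -1, -1] = [0, -1, -1, -1, -1] -> [0, -1, -1, -1, -1]
Stage 5 (OFFSET -2): 0+-2=-2, -1+-2=-3, -1+-2=-3, -1+-2=-3, -1+-2=-3 -> [-2, -3, -3, -3, -3]
Stage 6 (ABS): |-2|=2, |-3|=3, |-3|=3, |-3|=3, |-3|=3 -> [2, 3, 3, 3, 3]
Stage 7 (CLIP -3 12): clip(2,-3,12)=2, clip(3,-3,12)=3, clip(3,-3,12)=3, clip(3,-3,12)=3, clip(3,-3,12)=3 -> [2, 3, 3, 3, 3]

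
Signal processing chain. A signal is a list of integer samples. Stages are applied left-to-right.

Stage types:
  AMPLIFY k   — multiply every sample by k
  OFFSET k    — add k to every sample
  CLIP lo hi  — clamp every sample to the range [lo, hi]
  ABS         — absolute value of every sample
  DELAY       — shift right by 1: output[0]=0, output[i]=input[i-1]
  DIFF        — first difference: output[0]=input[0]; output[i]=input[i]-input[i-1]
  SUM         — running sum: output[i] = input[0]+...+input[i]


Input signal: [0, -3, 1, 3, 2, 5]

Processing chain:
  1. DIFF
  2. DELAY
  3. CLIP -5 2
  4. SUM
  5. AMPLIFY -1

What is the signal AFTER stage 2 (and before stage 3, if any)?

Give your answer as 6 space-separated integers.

Answer: 0 0 -3 4 2 -1

Derivation:
Input: [0, -3, 1, 3, 2, 5]
Stage 1 (DIFF): s[0]=0, -3-0=-3, 1--3=4, 3-1=2, 2-3=-1, 5-2=3 -> [0, -3, 4, 2, -1, 3]
Stage 2 (DELAY): [0, 0, -3, 4, 2, -1] = [0, 0, -3, 4, 2, -1] -> [0, 0, -3, 4, 2, -1]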